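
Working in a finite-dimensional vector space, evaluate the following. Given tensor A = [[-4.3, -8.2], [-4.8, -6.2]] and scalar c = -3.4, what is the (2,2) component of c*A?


Scalar multiplication: (cA)_{ij} = c * A_{ij}.
c = -3.4
A_{22} = -6.2
(cA)_{22} = -3.4 * -6.2 = 21.08

21.08


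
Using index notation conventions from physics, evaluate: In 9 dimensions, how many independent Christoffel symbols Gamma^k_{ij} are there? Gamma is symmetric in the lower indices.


Christoffel symbols Gamma^k_{ij} are symmetric in i,j, so there are d * d(d+1)/2 independent symbols.
d = 9
d(d+1)/2 = 9 * 10 / 2 = 45
Total = 9 * 45 = 405

405


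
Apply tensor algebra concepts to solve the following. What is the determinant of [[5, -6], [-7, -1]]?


For a 2x2 matrix [[a, b], [c, d]], det = a*d - b*c.
a = 5, b = -6, c = -7, d = -1
a*d = 5 * -1 = -5
b*c = -6 * -7 = 42
det = -5 - 42 = -47

-47


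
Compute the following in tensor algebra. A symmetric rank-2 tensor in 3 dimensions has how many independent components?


A symmetric rank-2 tensor in d dimensions has d(d+1)/2 independent components.
d = 3
d(d+1)/2 = 3 * 4 / 2 = 12 / 2 = 6

6


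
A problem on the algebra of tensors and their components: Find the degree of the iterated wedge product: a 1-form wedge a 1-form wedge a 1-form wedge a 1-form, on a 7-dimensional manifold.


The degree of a wedge product is the sum of the degrees of the individual forms.
Degrees: 1, 1, 1, 1
Total degree = 1 + 1 + 1 + 1 = 4

4


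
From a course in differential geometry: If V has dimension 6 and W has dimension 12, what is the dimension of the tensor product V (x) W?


The dimension of a tensor product is the product of dimensions.
dim(V) = 6, dim(W) = 12
dim(V (x) W) = 6 * 12 = 72

72


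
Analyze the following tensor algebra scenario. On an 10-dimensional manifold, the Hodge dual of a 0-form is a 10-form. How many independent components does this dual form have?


The Hodge dual of a p-form on an n-dimensional manifold is an (n-p)-form.
n = 10, p = 0, so dual degree = 10 - 0 = 10
The number of components is C(n, n-p) = C(10, 10) = 1

1


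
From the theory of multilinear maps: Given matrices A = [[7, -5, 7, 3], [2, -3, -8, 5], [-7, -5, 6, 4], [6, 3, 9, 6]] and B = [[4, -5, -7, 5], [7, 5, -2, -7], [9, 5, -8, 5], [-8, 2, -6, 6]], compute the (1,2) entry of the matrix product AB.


(AB)_{ij} = sum_k A_{ik} B_{kj}.
For i=1, j=2:
A_{11} * B_{12} = 7 * -5 = -35
A_{12} * B_{22} = -5 * 5 = -25
A_{13} * B_{32} = 7 * 5 = 35
A_{14} * B_{42} = 3 * 2 = 6
Sum = -35 + -25 + 35 + 6 = -19

-19


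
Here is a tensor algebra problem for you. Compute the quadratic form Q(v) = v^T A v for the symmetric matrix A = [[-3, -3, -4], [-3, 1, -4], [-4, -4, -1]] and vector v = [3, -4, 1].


First compute Av:
(Av)_1 = -3*3 + -3*-4 + -4*1 = -1
(Av)_2 = -3*3 + 1*-4 + -4*1 = -17
(Av)_3 = -4*3 + -4*-4 + -1*1 = 3
Av = [-1, -17, 3]
Then v^T (Av) = 3*-1 + -4*-17 + 1*3
= -3 + 68 + 3 = 68

68


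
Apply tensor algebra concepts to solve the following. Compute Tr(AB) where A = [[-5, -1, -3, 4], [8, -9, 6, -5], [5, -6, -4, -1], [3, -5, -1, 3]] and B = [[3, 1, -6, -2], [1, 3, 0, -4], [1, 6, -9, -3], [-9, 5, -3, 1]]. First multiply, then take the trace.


Tr(AB) = sum_i (AB)_{ii} where (AB)_{ii} = sum_k A_{ik} B_{ki}.
(AB)_{11} = -5*3 + -1*1 + -3*1 + 4*-9 = -55
(AB)_{22} = 8*1 + -9*3 + 6*6 + -5*5 = -8
(AB)_{33} = 5*-6 + -6*0 + -4*-9 + -1*-3 = 9
(AB)_{44} = 3*-2 + -5*-4 + -1*-3 + 3*1 = 20
Tr(AB) = -55 + -8 + 9 + 20 = -34

-34


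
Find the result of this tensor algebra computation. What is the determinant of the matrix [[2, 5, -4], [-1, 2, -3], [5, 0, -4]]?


Expanding along the first row, det(A) = a11*M_11 - a12*M_12 + a13*M_13, where M_1j is the (1,j) minor.
Minor M_11 = 2*-4 - -3*0 = -8
Minor M_12 = -1*-4 - -3*5 = 19
Minor M_13 = -1*0 - 2*5 = -10
det = 2*(-8) - 5*(19) + -4*(-10)
    = -16 - 95 + 40
    = -71

-71


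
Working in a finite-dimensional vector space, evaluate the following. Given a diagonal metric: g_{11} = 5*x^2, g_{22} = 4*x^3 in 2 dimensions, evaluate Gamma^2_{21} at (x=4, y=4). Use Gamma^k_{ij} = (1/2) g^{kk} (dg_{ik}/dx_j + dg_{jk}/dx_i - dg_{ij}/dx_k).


For a diagonal metric, Gamma^k_{ij} = (1/2) g^{kk} (dg_{ik}/dx_j + dg_{jk}/dx_i - dg_{ij}/dx_k).
The metric is diagonal, so g_{ab} = 0 for a != b.
At the given point: g_{11} = 80, g_{22} = 256
g^{22} = 1/256
dg_{22}/dx_1 = dg_{22}/dx_1 = 192
dg_{12}/dx_2 = 0 (off-diagonal)
dg_{21}/dx_2 = 0 (off-diagonal)
Numerator = 192 + 0 - 0 = 192
Gamma^2_{21} = 192 / (2 * 256) = 3/8

3/8


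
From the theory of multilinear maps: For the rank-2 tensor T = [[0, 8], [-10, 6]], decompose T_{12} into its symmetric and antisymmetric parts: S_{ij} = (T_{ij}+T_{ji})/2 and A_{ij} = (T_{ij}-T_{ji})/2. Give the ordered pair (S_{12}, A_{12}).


T_{12} = 8
T_{21} = -10
S_{12} = (8 + -10)/2 = -2/2 = -1
A_{12} = (8 - -10)/2 = 18/2 = 9
Check: S + A = -1 + 9 = 8 = T_{12}.

(-1, 9)


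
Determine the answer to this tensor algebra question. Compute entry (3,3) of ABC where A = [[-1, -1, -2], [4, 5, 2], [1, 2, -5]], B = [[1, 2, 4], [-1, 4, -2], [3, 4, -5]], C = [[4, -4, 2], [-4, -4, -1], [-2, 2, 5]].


(ABC)_{33} = sum_m (AB)_{3m} C_{m3}. First compute row 3 of AB.
(AB)_{31} = 1*1 + 2*-1 + -5*3 = -16
(AB)_{32} = 1*2 + 2*4 + -5*4 = -10
(AB)_{33} = 1*4 + 2*-2 + -5*-5 = 25
Now contract with column 3 of C:
(AB)_{31} * C_{13} = -16 * 2 = -32
(AB)_{32} * C_{23} = -10 * -1 = 10
(AB)_{33} * C_{33} = 25 * 5 = 125
(ABC)_{33} = -32 + 10 + 125 = 103

103


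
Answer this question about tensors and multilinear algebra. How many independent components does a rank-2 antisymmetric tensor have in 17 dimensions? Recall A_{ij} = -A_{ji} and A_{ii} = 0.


An antisymmetric rank-2 tensor satisfies A_{ij} = -A_{ji}, so diagonal entries are zero.
The independent components are the upper-triangular entries: C(n, 2) = n(n-1)/2.
n = 17
C(17, 2) = 17 * 16 / 2 = 272 / 2 = 136

136


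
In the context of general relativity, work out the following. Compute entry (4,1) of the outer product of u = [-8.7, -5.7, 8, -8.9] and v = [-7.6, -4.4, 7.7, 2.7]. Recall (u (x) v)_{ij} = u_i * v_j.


The outer product entry T_{ij} = u_i * v_j.
We need i=4, j=1.
u_4 = -8.9, v_1 = -7.6
T_{4,1} = -8.9 * -7.6 = 67.64

67.64


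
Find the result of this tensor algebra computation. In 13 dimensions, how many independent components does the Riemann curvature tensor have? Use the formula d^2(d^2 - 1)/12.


The Riemann tensor in d dimensions has d^2(d^2 - 1)/12 independent components.
d = 13, so d^2 = 169
d^2 - 1 = 168
d^2(d^2 - 1) = 169 * 168 = 28392
Divide by 12: 28392 / 12 = 2366

2366


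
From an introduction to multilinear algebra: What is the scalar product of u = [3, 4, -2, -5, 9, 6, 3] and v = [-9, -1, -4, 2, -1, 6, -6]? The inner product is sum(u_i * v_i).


The inner product u . v = sum of u_i * v_i.
Term-by-term: 3 * -9, 4 * -1, -2 * -4, -5 * 2, 9 * -1, 6 * 6, 3 * -6
Products: -27, -4, 8, -10, -9, 36, -18
Sum = -27 + -4 + 8 + -10 + -9 + 36 + -18 = -24

-24


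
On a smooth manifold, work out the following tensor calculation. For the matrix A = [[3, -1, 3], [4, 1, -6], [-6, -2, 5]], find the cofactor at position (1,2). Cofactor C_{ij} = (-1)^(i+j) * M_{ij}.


To find cofactor C_{12}, delete row 1 and column 2.
The resulting 2x2 submatrix is: [[4, -6], [-6, 5]]
Minor M_{12} = 4*5 - -6*-6
  = 20 - 36 = -16
Sign = (-1)^(1+2) = (-1)^3 = -1
Cofactor C_{12} = -1 * -16 = 16

16


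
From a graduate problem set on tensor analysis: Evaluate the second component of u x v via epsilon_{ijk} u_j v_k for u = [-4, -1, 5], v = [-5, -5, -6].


(u x v)_2 = sum_{j,k} epsilon_{2jk} u_j v_k. Only permutations of (1,2,3) contribute; the two non-zero terms are:
eps_{213} u_1 v_3 = -1 * -4 * -6 = -24
eps_{231} u_3 v_1 = 1 * 5 * -5 = -25
(u x v)_2 = -49

-49


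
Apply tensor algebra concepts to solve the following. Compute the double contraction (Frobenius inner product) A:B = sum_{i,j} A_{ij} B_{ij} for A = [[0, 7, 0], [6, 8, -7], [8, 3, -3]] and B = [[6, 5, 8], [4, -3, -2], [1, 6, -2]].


A:B = sum over all i,j of A_{ij} * B_{ij}.
Row 1: 0*6=0, 7*5=35, 0*8=0 => row sum = 35
Row 2: 6*4=24, 8*-3=-24, -7*-2=14 => row sum = 14
Row 3: 8*1=8, 3*6=18, -3*-2=6 => row sum = 32
Total = 35 + 14 + 32 = 81

81


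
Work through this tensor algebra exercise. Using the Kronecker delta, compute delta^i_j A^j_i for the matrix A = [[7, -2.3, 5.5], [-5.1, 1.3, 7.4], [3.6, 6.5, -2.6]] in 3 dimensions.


The contraction (trace) of a rank-2 tensor is the sum of its diagonal elements.
Diagonal entries: A[1,1] = 7, A[2,2] = 1.3, A[3,3] = -2.6
Tr(A) = 7 + 1.3 + -2.6 = 5.7

5.7


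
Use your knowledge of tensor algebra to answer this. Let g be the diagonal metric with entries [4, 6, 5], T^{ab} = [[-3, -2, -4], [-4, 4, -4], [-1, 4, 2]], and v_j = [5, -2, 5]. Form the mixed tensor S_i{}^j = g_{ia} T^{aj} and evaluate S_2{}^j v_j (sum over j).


Step 1: lower the first index. For a diagonal metric, g_{ia} T^{aj} = g_{ii} T^{ij} (no sum on i).
g_{22} = 6
S_2{}^1 = 6 * T^{21} = 6 * -4 = -24
S_2{}^2 = 6 * T^{22} = 6 * 4 = 24
S_2{}^3 = 6 * T^{23} = 6 * -4 = -24
Step 2: contract S_2{}^j with v_j.
S_2{}^1 * v_1 = -24 * 5 = -120
S_2{}^2 * v_2 = 24 * -2 = -48
S_2{}^3 * v_3 = -24 * 5 = -120
Result = -120 + -48 + -120 = -288

-288


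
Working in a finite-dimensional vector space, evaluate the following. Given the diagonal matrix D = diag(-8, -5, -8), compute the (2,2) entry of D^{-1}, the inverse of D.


For a diagonal matrix, the inverse has entries (D^{-1})_{ii} = 1/d_{ii}.
The diagonal entries are: d_{11} = -8, d_{22} = -5, d_{33} = -8
We need (D^{-1})_{22} = 1/d_{22} = 1/-5 = -1/5

-1/5


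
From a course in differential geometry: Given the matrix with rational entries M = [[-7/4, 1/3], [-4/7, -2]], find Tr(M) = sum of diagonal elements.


The trace is the sum of diagonal entries.
Diagonal: M[1,1] = -7/4, M[2,2] = -2
Tr(M) = -7/4 + -2
Computing step by step:
After adding M[1,1]: -7/4
After adding M[2,2]: -15/4
Tr(M) = -15/4

-15/4


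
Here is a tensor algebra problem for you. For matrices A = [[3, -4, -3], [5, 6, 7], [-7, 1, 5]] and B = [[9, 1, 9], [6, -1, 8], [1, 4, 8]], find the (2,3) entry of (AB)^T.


(AB)^T_{ij} = (AB)_{ji} = sum_k A_{jk} B_{ki}.
For i=2, j=3 we need (AB)_{32}:
A_{31} * B_{12} = -7 * 1 = -7
A_{32} * B_{22} = 1 * -1 = -1
A_{33} * B_{32} = 5 * 4 = 20
Sum = -7 + -1 + 20 = 12

12


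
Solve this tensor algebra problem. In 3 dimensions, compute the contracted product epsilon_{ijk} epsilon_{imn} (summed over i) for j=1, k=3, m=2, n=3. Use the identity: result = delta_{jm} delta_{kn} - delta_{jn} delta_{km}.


Using the identity: epsilon_{ijk} epsilon_{imn} = delta_{jm} delta_{kn} - delta_{jn} delta_{km}.
delta_{12} = 0
delta_{33} = 1
delta_{13} = 0
delta_{32} = 0
Result = 0 * 1 - 0 * 0 = 0 - 0 = 0

0


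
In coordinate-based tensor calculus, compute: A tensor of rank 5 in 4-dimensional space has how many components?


The number of components of a rank-r tensor in d dimensions is d^r.
Here d = 4 and r = 5.
4^5 = 1024

1024


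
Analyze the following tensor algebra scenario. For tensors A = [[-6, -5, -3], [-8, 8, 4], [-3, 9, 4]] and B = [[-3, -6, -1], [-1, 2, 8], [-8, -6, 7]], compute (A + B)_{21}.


Tensor addition is component-wise: (A + B)_{ij} = A_{ij} + B_{ij}.
A_{21} = -8
B_{21} = -1
(A + B)_{21} = -8 + -1 = -9

-9


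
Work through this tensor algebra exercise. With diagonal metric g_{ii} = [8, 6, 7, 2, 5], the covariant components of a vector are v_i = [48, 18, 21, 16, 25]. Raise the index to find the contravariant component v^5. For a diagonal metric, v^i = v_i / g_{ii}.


To raise an index with a diagonal metric: v^i = v_i / g_{ii}.
For index 5: v_5 = 25, g_{55} = 5
v^5 = 25 / 5 = 5

5


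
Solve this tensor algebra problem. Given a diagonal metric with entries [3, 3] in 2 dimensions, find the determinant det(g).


For a diagonal metric, the determinant is the product of diagonal entries.
Diagonal entries: 3, 3
det(g) = 3 * 3 = 9

9


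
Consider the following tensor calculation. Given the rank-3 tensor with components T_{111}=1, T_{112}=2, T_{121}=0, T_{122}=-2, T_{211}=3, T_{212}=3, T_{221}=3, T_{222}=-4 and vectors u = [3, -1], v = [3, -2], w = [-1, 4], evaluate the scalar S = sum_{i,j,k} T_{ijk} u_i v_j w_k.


S = sum over i,j,k of T_{ijk} u_i v_j w_k. Expanding all 8 terms:
T_{111}*u_1*v_1*w_1 = 1*3*3*-1 = -9  (running total: -9)
T_{112}*u_1*v_1*w_2 = 2*3*3*4 = 72  (running total: 63)
T_{121}*u_1*v_2*w_1 = 0*3*-2*-1 = 0  (running total: 63)
T_{122}*u_1*v_2*w_2 = -2*3*-2*4 = 48  (running total: 111)
T_{211}*u_2*v_1*w_1 = 3*-1*3*-1 = 9  (running total: 120)
T_{212}*u_2*v_1*w_2 = 3*-1*3*4 = -36  (running total: 84)
T_{221}*u_2*v_2*w_1 = 3*-1*-2*-1 = -6  (running total: 78)
T_{222}*u_2*v_2*w_2 = -4*-1*-2*4 = -32  (running total: 46)
S = 46

46


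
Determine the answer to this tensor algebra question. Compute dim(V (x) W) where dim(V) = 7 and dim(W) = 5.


The dimension of a tensor product is the product of dimensions.
dim(V) = 7, dim(W) = 5
dim(V (x) W) = 7 * 5 = 35

35


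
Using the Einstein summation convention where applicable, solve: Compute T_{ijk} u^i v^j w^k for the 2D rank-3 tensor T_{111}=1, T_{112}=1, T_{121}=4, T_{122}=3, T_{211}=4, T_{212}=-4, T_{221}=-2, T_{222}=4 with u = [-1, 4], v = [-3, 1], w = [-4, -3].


S = sum over i,j,k of T_{ijk} u_i v_j w_k. Expanding all 8 terms:
T_{111}*u_1*v_1*w_1 = 1*-1*-3*-4 = -12  (running total: -12)
T_{112}*u_1*v_1*w_2 = 1*-1*-3*-3 = -9  (running total: -21)
T_{121}*u_1*v_2*w_1 = 4*-1*1*-4 = 16  (running total: -5)
T_{122}*u_1*v_2*w_2 = 3*-1*1*-3 = 9  (running total: 4)
T_{211}*u_2*v_1*w_1 = 4*4*-3*-4 = 192  (running total: 196)
T_{212}*u_2*v_1*w_2 = -4*4*-3*-3 = -144  (running total: 52)
T_{221}*u_2*v_2*w_1 = -2*4*1*-4 = 32  (running total: 84)
T_{222}*u_2*v_2*w_2 = 4*4*1*-3 = -48  (running total: 36)
S = 36

36


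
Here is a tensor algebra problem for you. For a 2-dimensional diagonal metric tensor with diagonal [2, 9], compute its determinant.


For a diagonal metric, the determinant is the product of diagonal entries.
Diagonal entries: 2, 9
det(g) = 2 * 9 = 18

18


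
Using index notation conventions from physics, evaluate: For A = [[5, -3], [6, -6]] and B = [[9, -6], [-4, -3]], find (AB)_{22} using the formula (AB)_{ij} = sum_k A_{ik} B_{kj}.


(AB)_{ij} = sum_k A_{ik} B_{kj}.
For i=2, j=2:
A_{21} * B_{12} = 6 * -6 = -36
A_{22} * B_{22} = -6 * -3 = 18
Sum = -36 + 18 = -18

-18


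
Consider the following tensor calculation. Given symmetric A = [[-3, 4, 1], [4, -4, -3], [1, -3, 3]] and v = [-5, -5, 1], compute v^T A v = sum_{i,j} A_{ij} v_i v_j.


First compute Av:
(Av)_1 = -3*-5 + 4*-5 + 1*1 = -4
(Av)_2 = 4*-5 + -4*-5 + -3*1 = -3
(Av)_3 = 1*-5 + -3*-5 + 3*1 = 13
Av = [-4, -3, 13]
Then v^T (Av) = -5*-4 + -5*-3 + 1*13
= 20 + 15 + 13 = 48

48


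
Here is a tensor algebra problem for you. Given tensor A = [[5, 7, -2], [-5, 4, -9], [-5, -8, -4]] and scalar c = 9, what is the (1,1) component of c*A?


Scalar multiplication: (cA)_{ij} = c * A_{ij}.
c = 9
A_{11} = 5
(cA)_{11} = 9 * 5 = 45

45


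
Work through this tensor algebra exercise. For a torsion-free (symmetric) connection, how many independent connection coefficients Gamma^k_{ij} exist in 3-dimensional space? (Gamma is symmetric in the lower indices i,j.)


Christoffel symbols Gamma^k_{ij} are symmetric in i,j, so there are d * d(d+1)/2 independent symbols.
d = 3
d(d+1)/2 = 3 * 4 / 2 = 6
Total = 3 * 6 = 18

18


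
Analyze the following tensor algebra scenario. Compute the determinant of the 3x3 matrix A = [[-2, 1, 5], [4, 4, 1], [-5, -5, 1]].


Expanding along the first row, det(A) = a11*M_11 - a12*M_12 + a13*M_13, where M_1j is the (1,j) minor.
Minor M_11 = 4*1 - 1*-5 = 9
Minor M_12 = 4*1 - 1*-5 = 9
Minor M_13 = 4*-5 - 4*-5 = 0
det = -2*(9) - 1*(9) + 5*(0)
    = -18 - 9 + 0
    = -27

-27


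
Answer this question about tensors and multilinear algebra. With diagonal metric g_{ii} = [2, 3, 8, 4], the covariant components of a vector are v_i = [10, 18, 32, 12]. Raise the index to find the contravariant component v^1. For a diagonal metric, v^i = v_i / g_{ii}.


To raise an index with a diagonal metric: v^i = v_i / g_{ii}.
For index 1: v_1 = 10, g_{11} = 2
v^1 = 10 / 2 = 5

5


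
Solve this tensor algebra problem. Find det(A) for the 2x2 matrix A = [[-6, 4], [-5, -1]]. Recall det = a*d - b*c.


For a 2x2 matrix [[a, b], [c, d]], det = a*d - b*c.
a = -6, b = 4, c = -5, d = -1
a*d = -6 * -1 = 6
b*c = 4 * -5 = -20
det = 6 - -20 = 26

26


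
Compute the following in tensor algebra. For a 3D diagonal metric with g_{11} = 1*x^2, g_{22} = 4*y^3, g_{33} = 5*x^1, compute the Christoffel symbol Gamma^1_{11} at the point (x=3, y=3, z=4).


For a diagonal metric, Gamma^k_{ij} = (1/2) g^{kk} (dg_{ik}/dx_j + dg_{jk}/dx_i - dg_{ij}/dx_k).
The metric is diagonal, so g_{ab} = 0 for a != b.
At the given point: g_{11} = 9, g_{22} = 108, g_{33} = 15
g^{11} = 1/9
dg_{11}/dx_1 = dg_{11}/dx_1 = 6
dg_{11}/dx_1 = dg_{11}/dx_1 = 6
dg_{11}/dx_1 = dg_{11}/dx_1 = 6
Numerator = 6 + 6 - 6 = 6
Gamma^1_{11} = 6 / (2 * 9) = 1/3

1/3


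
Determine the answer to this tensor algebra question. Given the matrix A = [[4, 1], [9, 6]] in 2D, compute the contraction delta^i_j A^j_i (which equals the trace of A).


The contraction (trace) of a rank-2 tensor is the sum of its diagonal elements.
Diagonal entries: A[1,1] = 4, A[2,2] = 6
Tr(A) = 4 + 6 = 10

10


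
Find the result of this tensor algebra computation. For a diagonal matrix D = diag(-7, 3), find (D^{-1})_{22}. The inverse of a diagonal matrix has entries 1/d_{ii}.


For a diagonal matrix, the inverse has entries (D^{-1})_{ii} = 1/d_{ii}.
The diagonal entries are: d_{11} = -7, d_{22} = 3
We need (D^{-1})_{22} = 1/d_{22} = 1/3 = 1/3

1/3


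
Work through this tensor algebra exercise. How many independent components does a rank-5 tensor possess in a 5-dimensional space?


The number of components of a rank-r tensor in d dimensions is d^r.
Here d = 5 and r = 5.
5^5 = 3125

3125


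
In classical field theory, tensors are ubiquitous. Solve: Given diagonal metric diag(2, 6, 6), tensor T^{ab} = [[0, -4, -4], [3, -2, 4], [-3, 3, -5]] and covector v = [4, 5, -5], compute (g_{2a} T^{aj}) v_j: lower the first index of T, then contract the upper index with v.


Step 1: lower the first index. For a diagonal metric, g_{ia} T^{aj} = g_{ii} T^{ij} (no sum on i).
g_{22} = 6
S_2{}^1 = 6 * T^{21} = 6 * 3 = 18
S_2{}^2 = 6 * T^{22} = 6 * -2 = -12
S_2{}^3 = 6 * T^{23} = 6 * 4 = 24
Step 2: contract S_2{}^j with v_j.
S_2{}^1 * v_1 = 18 * 4 = 72
S_2{}^2 * v_2 = -12 * 5 = -60
S_2{}^3 * v_3 = 24 * -5 = -120
Result = 72 + -60 + -120 = -108

-108


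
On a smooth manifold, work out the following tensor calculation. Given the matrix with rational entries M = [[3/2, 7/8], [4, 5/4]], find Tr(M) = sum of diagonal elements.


The trace is the sum of diagonal entries.
Diagonal: M[1,1] = 3/2, M[2,2] = 5/4
Tr(M) = 3/2 + 5/4
Computing step by step:
After adding M[1,1]: 3/2
After adding M[2,2]: 11/4
Tr(M) = 11/4

11/4


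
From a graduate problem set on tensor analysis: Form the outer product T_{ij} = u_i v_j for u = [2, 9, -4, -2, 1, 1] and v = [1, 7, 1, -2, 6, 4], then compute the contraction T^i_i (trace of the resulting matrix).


The outer product gives T_{ij} = u_i v_j.
The trace (contraction) is Tr(T) = sum_i T_{ii} = sum_i u_i v_i.
Diagonal entries:
T_{11} = u_1 * v_1 = 2 * 1 = 2
T_{22} = u_2 * v_2 = 9 * 7 = 63
T_{33} = u_3 * v_3 = -4 * 1 = -4
T_{44} = u_4 * v_4 = -2 * -2 = 4
T_{55} = u_5 * v_5 = 1 * 6 = 6
T_{66} = u_6 * v_6 = 1 * 4 = 4
Tr(T) = 2 + 63 + -4 + 4 + 6 + 4 = 75

75


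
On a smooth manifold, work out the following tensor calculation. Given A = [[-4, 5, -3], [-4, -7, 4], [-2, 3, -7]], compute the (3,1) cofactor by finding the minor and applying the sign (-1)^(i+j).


To find cofactor C_{31}, delete row 3 and column 1.
The resulting 2x2 submatrix is: [[5, -3], [-7, 4]]
Minor M_{31} = 5*4 - -3*-7
  = 20 - 21 = -1
Sign = (-1)^(3+1) = (-1)^4 = 1
Cofactor C_{31} = 1 * -1 = -1

-1


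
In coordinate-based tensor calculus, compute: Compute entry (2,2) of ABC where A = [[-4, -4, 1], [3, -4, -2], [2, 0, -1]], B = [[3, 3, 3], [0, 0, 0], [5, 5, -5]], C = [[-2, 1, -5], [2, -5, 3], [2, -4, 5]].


(ABC)_{22} = sum_m (AB)_{2m} C_{m2}. First compute row 2 of AB.
(AB)_{21} = 3*3 + -4*0 + -2*5 = -1
(AB)_{22} = 3*3 + -4*0 + -2*5 = -1
(AB)_{23} = 3*3 + -4*0 + -2*-5 = 19
Now contract with column 2 of C:
(AB)_{21} * C_{12} = -1 * 1 = -1
(AB)_{22} * C_{22} = -1 * -5 = 5
(AB)_{23} * C_{32} = 19 * -4 = -76
(ABC)_{22} = -1 + 5 + -76 = -72

-72


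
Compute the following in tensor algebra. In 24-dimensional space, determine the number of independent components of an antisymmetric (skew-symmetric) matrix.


An antisymmetric rank-2 tensor satisfies A_{ij} = -A_{ji}, so diagonal entries are zero.
The independent components are the upper-triangular entries: C(n, 2) = n(n-1)/2.
n = 24
C(24, 2) = 24 * 23 / 2 = 552 / 2 = 276

276


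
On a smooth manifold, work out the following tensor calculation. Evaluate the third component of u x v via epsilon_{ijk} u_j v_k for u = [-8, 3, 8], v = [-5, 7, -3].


(u x v)_3 = sum_{j,k} epsilon_{3jk} u_j v_k. Only permutations of (1,2,3) contribute; the two non-zero terms are:
eps_{312} u_1 v_2 = 1 * -8 * 7 = -56
eps_{321} u_2 v_1 = -1 * 3 * -5 = 15
(u x v)_3 = -41

-41


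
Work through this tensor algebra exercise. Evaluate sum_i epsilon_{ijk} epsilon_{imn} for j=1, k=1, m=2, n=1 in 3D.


Using the identity: epsilon_{ijk} epsilon_{imn} = delta_{jm} delta_{kn} - delta_{jn} delta_{km}.
delta_{12} = 0
delta_{11} = 1
delta_{11} = 1
delta_{12} = 0
Result = 0 * 1 - 1 * 0 = 0 - 0 = 0

0


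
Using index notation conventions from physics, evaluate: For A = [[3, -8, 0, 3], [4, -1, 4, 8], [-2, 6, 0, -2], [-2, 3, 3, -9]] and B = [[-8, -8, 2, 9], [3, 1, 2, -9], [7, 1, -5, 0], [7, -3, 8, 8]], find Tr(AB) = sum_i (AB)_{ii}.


Tr(AB) = sum_i (AB)_{ii} where (AB)_{ii} = sum_k A_{ik} B_{ki}.
(AB)_{11} = 3*-8 + -8*3 + 0*7 + 3*7 = -27
(AB)_{22} = 4*-8 + -1*1 + 4*1 + 8*-3 = -53
(AB)_{33} = -2*2 + 6*2 + 0*-5 + -2*8 = -8
(AB)_{44} = -2*9 + 3*-9 + 3*0 + -9*8 = -117
Tr(AB) = -27 + -53 + -8 + -117 = -205

-205


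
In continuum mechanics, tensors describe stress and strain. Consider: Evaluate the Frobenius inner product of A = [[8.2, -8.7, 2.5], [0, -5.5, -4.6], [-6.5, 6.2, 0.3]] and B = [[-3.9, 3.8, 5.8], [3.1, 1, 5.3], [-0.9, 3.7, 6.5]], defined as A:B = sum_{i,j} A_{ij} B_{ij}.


A:B = sum over all i,j of A_{ij} * B_{ij}.
Row 1: 8.2*-3.9=-31.98, -8.7*3.8=-33.06, 2.5*5.8=14.5 => row sum = -50.54
Row 2: 0*3.1=0, -5.5*1=-5.5, -4.6*5.3=-24.38 => row sum = -29.88
Row 3: -6.5*-0.9=5.85, 6.2*3.7=22.94, 0.3*6.5=1.95 => row sum = 30.74
Total = -50.54 + -29.88 + 30.74 = -49.68

-49.68


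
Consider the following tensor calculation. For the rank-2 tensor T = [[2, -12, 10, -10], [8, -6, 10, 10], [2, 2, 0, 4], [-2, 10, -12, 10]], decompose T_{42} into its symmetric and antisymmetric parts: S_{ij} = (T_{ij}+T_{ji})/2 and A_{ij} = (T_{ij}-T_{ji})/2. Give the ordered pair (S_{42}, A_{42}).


T_{42} = 10
T_{24} = 10
S_{42} = (10 + 10)/2 = 20/2 = 10
A_{42} = (10 - 10)/2 = 0/2 = 0
Check: S + A = 10 + 0 = 10 = T_{42}.

(10, 0)


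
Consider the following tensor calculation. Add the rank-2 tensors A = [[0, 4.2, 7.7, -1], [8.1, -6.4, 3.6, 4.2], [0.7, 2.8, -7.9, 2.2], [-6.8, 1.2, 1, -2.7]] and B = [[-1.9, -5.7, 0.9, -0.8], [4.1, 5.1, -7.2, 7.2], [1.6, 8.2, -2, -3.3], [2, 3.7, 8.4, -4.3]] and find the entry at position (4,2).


Tensor addition is component-wise: (A + B)_{ij} = A_{ij} + B_{ij}.
A_{42} = 1.2
B_{42} = 3.7
(A + B)_{42} = 1.2 + 3.7 = 4.9

4.9


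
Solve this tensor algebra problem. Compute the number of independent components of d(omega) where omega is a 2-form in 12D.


The exterior derivative of a p-form is a (p+1)-form.
Its number of independent components is C(n, p+1).
n = 12, p+1 = 3
C(12, 3) = 220

220


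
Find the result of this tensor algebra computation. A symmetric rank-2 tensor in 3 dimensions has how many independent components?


A symmetric rank-2 tensor in d dimensions has d(d+1)/2 independent components.
d = 3
d(d+1)/2 = 3 * 4 / 2 = 12 / 2 = 6

6


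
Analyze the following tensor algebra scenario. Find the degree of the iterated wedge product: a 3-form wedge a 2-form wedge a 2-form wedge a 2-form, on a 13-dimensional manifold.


The degree of a wedge product is the sum of the degrees of the individual forms.
Degrees: 3, 2, 2, 2
Total degree = 3 + 2 + 2 + 2 = 9

9


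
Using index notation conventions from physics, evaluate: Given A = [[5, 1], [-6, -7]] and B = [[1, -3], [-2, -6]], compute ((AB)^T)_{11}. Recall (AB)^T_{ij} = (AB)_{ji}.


(AB)^T_{ij} = (AB)_{ji} = sum_k A_{jk} B_{ki}.
For i=1, j=1 we need (AB)_{11}:
A_{11} * B_{11} = 5 * 1 = 5
A_{12} * B_{21} = 1 * -2 = -2
Sum = 5 + -2 = 3

3


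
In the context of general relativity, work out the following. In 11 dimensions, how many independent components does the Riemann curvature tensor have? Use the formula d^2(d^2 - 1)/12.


The Riemann tensor in d dimensions has d^2(d^2 - 1)/12 independent components.
d = 11, so d^2 = 121
d^2 - 1 = 120
d^2(d^2 - 1) = 121 * 120 = 14520
Divide by 12: 14520 / 12 = 1210

1210


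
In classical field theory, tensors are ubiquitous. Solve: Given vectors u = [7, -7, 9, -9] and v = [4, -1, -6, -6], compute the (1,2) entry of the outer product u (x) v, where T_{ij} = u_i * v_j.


The outer product entry T_{ij} = u_i * v_j.
We need i=1, j=2.
u_1 = 7, v_2 = -1
T_{1,2} = 7 * -1 = -7

-7


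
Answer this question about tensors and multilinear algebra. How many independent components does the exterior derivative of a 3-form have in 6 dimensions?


The exterior derivative of a p-form is a (p+1)-form.
Its number of independent components is C(n, p+1).
n = 6, p+1 = 4
C(6, 4) = 15

15


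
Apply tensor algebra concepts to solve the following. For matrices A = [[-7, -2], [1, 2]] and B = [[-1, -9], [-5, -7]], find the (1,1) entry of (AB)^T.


(AB)^T_{ij} = (AB)_{ji} = sum_k A_{jk} B_{ki}.
For i=1, j=1 we need (AB)_{11}:
A_{11} * B_{11} = -7 * -1 = 7
A_{12} * B_{21} = -2 * -5 = 10
Sum = 7 + 10 = 17

17


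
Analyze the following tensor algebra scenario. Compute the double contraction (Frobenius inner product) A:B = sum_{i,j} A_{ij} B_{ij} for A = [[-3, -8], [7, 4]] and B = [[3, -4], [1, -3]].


A:B = sum over all i,j of A_{ij} * B_{ij}.
Row 1: -3*3=-9, -8*-4=32 => row sum = 23
Row 2: 7*1=7, 4*-3=-12 => row sum = -5
Total = 23 + -5 = 18

18


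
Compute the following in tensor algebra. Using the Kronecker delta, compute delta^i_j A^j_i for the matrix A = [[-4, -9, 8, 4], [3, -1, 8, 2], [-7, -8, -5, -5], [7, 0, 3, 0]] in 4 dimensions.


The contraction (trace) of a rank-2 tensor is the sum of its diagonal elements.
Diagonal entries: A[1,1] = -4, A[2,2] = -1, A[3,3] = -5, A[4,4] = 0
Tr(A) = -4 + -1 + -5 + 0 = -10

-10


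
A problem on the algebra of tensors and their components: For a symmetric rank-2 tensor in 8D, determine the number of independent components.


A symmetric rank-2 tensor in d dimensions has d(d+1)/2 independent components.
d = 8
d(d+1)/2 = 8 * 9 / 2 = 72 / 2 = 36

36


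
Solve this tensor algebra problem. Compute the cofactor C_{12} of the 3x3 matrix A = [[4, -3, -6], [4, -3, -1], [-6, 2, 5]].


To find cofactor C_{12}, delete row 1 and column 2.
The resulting 2x2 submatrix is: [[4, -1], [-6, 5]]
Minor M_{12} = 4*5 - -1*-6
  = 20 - 6 = 14
Sign = (-1)^(1+2) = (-1)^3 = -1
Cofactor C_{12} = -1 * 14 = -14

-14


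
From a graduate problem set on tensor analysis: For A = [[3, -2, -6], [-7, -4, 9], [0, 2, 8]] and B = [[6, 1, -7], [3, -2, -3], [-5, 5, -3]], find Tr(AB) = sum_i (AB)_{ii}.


Tr(AB) = sum_i (AB)_{ii} where (AB)_{ii} = sum_k A_{ik} B_{ki}.
(AB)_{11} = 3*6 + -2*3 + -6*-5 = 42
(AB)_{22} = -7*1 + -4*-2 + 9*5 = 46
(AB)_{33} = 0*-7 + 2*-3 + 8*-3 = -30
Tr(AB) = 42 + 46 + -30 = 58

58


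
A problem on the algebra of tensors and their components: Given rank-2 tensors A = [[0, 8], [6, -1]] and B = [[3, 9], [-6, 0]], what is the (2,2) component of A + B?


Tensor addition is component-wise: (A + B)_{ij} = A_{ij} + B_{ij}.
A_{22} = -1
B_{22} = 0
(A + B)_{22} = -1 + 0 = -1

-1


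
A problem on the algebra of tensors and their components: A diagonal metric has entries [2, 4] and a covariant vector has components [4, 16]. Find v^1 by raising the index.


To raise an index with a diagonal metric: v^i = v_i / g_{ii}.
For index 1: v_1 = 4, g_{11} = 2
v^1 = 4 / 2 = 2

2


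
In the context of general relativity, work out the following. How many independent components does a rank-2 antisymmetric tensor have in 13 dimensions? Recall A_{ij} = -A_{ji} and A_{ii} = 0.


An antisymmetric rank-2 tensor satisfies A_{ij} = -A_{ji}, so diagonal entries are zero.
The independent components are the upper-triangular entries: C(n, 2) = n(n-1)/2.
n = 13
C(13, 2) = 13 * 12 / 2 = 156 / 2 = 78

78


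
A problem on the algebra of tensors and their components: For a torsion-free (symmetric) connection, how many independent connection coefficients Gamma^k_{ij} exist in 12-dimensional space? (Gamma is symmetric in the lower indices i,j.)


Christoffel symbols Gamma^k_{ij} are symmetric in i,j, so there are d * d(d+1)/2 independent symbols.
d = 12
d(d+1)/2 = 12 * 13 / 2 = 78
Total = 12 * 78 = 936

936


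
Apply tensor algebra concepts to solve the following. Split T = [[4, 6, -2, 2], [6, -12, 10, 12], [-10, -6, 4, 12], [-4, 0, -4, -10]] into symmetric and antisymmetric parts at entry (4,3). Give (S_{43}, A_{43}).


T_{43} = -4
T_{34} = 12
S_{43} = (-4 + 12)/2 = 8/2 = 4
A_{43} = (-4 - 12)/2 = -16/2 = -8
Check: S + A = 4 + -8 = -4 = T_{43}.

(4, -8)


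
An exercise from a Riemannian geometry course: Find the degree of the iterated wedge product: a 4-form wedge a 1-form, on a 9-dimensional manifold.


The degree of a wedge product is the sum of the degrees of the individual forms.
Degrees: 4, 1
Total degree = 4 + 1 = 5

5


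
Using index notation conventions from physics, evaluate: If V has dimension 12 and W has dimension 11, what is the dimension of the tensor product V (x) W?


The dimension of a tensor product is the product of dimensions.
dim(V) = 12, dim(W) = 11
dim(V (x) W) = 12 * 11 = 132

132


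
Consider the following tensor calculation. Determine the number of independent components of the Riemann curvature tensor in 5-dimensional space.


The Riemann tensor in d dimensions has d^2(d^2 - 1)/12 independent components.
d = 5, so d^2 = 25
d^2 - 1 = 24
d^2(d^2 - 1) = 25 * 24 = 600
Divide by 12: 600 / 12 = 50

50


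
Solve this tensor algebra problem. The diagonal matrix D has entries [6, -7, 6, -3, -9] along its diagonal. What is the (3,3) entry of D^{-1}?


For a diagonal matrix, the inverse has entries (D^{-1})_{ii} = 1/d_{ii}.
The diagonal entries are: d_{11} = 6, d_{22} = -7, d_{33} = 6, d_{44} = -3, d_{55} = -9
We need (D^{-1})_{33} = 1/d_{33} = 1/6 = 1/6

1/6


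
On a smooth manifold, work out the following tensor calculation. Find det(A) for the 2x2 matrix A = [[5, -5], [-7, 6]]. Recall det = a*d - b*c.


For a 2x2 matrix [[a, b], [c, d]], det = a*d - b*c.
a = 5, b = -5, c = -7, d = 6
a*d = 5 * 6 = 30
b*c = -5 * -7 = 35
det = 30 - 35 = -5

-5


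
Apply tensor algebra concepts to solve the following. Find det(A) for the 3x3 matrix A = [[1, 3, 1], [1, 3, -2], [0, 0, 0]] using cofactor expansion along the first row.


Expanding along the first row, det(A) = a11*M_11 - a12*M_12 + a13*M_13, where M_1j is the (1,j) minor.
Minor M_11 = 3*0 - -2*0 = 0
Minor M_12 = 1*0 - -2*0 = 0
Minor M_13 = 1*0 - 3*0 = 0
det = 1*(0) - 3*(0) + 1*(0)
    = 0 - 0 + 0
    = 0

0


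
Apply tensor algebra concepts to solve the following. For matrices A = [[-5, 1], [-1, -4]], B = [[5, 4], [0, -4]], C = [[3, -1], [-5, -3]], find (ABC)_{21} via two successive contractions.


(ABC)_{21} = sum_m (AB)_{2m} C_{m1}. First compute row 2 of AB.
(AB)_{21} = -1*5 + -4*0 = -5
(AB)_{22} = -1*4 + -4*-4 = 12
Now contract with column 1 of C:
(AB)_{21} * C_{11} = -5 * 3 = -15
(AB)_{22} * C_{21} = 12 * -5 = -60
(ABC)_{21} = -15 + -60 = -75

-75


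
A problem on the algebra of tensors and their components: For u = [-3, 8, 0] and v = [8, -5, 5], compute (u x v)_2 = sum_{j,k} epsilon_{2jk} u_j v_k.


(u x v)_2 = sum_{j,k} epsilon_{2jk} u_j v_k. Only permutations of (1,2,3) contribute; the two non-zero terms are:
eps_{213} u_1 v_3 = -1 * -3 * 5 = 15
eps_{231} u_3 v_1 = 1 * 0 * 8 = 0
(u x v)_2 = 15

15


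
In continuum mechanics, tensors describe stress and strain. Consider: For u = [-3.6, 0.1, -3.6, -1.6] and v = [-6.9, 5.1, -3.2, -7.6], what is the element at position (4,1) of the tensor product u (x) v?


The outer product entry T_{ij} = u_i * v_j.
We need i=4, j=1.
u_4 = -1.6, v_1 = -6.9
T_{4,1} = -1.6 * -6.9 = 11.04

11.04


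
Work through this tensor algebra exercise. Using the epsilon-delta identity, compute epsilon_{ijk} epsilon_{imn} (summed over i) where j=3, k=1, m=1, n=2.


Using the identity: epsilon_{ijk} epsilon_{imn} = delta_{jm} delta_{kn} - delta_{jn} delta_{km}.
delta_{31} = 0
delta_{12} = 0
delta_{32} = 0
delta_{11} = 1
Result = 0 * 0 - 0 * 1 = 0 - 0 = 0

0


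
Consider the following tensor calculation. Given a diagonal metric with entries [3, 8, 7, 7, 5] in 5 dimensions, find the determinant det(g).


For a diagonal metric, the determinant is the product of diagonal entries.
Diagonal entries: 3, 8, 7, 7, 5
det(g) = 3 * 8 * 7 * 7 * 5 = 5880

5880


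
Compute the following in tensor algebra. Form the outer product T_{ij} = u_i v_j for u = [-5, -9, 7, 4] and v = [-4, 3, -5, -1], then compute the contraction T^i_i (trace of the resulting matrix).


The outer product gives T_{ij} = u_i v_j.
The trace (contraction) is Tr(T) = sum_i T_{ii} = sum_i u_i v_i.
Diagonal entries:
T_{11} = u_1 * v_1 = -5 * -4 = 20
T_{22} = u_2 * v_2 = -9 * 3 = -27
T_{33} = u_3 * v_3 = 7 * -5 = -35
T_{44} = u_4 * v_4 = 4 * -1 = -4
Tr(T) = 20 + -27 + -35 + -4 = -46

-46


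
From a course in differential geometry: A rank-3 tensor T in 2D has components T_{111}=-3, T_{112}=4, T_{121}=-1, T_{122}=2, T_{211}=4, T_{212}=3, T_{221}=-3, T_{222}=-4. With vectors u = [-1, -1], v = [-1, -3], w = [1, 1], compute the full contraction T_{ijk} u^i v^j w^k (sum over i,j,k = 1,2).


S = sum over i,j,k of T_{ijk} u_i v_j w_k. Expanding all 8 terms:
T_{111}*u_1*v_1*w_1 = -3*-1*-1*1 = -3  (running total: -3)
T_{112}*u_1*v_1*w_2 = 4*-1*-1*1 = 4  (running total: 1)
T_{121}*u_1*v_2*w_1 = -1*-1*-3*1 = -3  (running total: -2)
T_{122}*u_1*v_2*w_2 = 2*-1*-3*1 = 6  (running total: 4)
T_{211}*u_2*v_1*w_1 = 4*-1*-1*1 = 4  (running total: 8)
T_{212}*u_2*v_1*w_2 = 3*-1*-1*1 = 3  (running total: 11)
T_{221}*u_2*v_2*w_1 = -3*-1*-3*1 = -9  (running total: 2)
T_{222}*u_2*v_2*w_2 = -4*-1*-3*1 = -12  (running total: -10)
S = -10

-10


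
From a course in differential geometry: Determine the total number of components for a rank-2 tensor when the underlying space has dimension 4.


The number of components of a rank-r tensor in d dimensions is d^r.
Here d = 4 and r = 2.
4^2 = 16

16


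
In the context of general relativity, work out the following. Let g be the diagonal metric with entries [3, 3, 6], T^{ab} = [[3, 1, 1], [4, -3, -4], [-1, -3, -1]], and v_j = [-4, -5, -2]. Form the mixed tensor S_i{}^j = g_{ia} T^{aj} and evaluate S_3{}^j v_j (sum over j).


Step 1: lower the first index. For a diagonal metric, g_{ia} T^{aj} = g_{ii} T^{ij} (no sum on i).
g_{33} = 6
S_3{}^1 = 6 * T^{31} = 6 * -1 = -6
S_3{}^2 = 6 * T^{32} = 6 * -3 = -18
S_3{}^3 = 6 * T^{33} = 6 * -1 = -6
Step 2: contract S_3{}^j with v_j.
S_3{}^1 * v_1 = -6 * -4 = 24
S_3{}^2 * v_2 = -18 * -5 = 90
S_3{}^3 * v_3 = -6 * -2 = 12
Result = 24 + 90 + 12 = 126

126


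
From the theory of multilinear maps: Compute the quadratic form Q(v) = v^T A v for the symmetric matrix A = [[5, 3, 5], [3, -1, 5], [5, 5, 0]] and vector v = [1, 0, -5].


First compute Av:
(Av)_1 = 5*1 + 3*0 + 5*-5 = -20
(Av)_2 = 3*1 + -1*0 + 5*-5 = -22
(Av)_3 = 5*1 + 5*0 + 0*-5 = 5
Av = [-20, -22, 5]
Then v^T (Av) = 1*-20 + 0*-22 + -5*5
= -20 + 0 + -25 = -45

-45


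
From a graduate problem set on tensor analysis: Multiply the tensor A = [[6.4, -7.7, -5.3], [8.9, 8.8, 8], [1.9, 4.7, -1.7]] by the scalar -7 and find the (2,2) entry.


Scalar multiplication: (cA)_{ij} = c * A_{ij}.
c = -7
A_{22} = 8.8
(cA)_{22} = -7 * 8.8 = -61.6

-61.6


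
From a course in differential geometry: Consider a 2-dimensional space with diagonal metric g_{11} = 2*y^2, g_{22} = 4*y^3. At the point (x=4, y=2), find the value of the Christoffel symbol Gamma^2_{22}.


For a diagonal metric, Gamma^k_{ij} = (1/2) g^{kk} (dg_{ik}/dx_j + dg_{jk}/dx_i - dg_{ij}/dx_k).
The metric is diagonal, so g_{ab} = 0 for a != b.
At the given point: g_{11} = 8, g_{22} = 32
g^{22} = 1/32
dg_{22}/dx_2 = dg_{22}/dx_2 = 48
dg_{22}/dx_2 = dg_{22}/dx_2 = 48
dg_{22}/dx_2 = dg_{22}/dx_2 = 48
Numerator = 48 + 48 - 48 = 48
Gamma^2_{22} = 48 / (2 * 32) = 3/4

3/4


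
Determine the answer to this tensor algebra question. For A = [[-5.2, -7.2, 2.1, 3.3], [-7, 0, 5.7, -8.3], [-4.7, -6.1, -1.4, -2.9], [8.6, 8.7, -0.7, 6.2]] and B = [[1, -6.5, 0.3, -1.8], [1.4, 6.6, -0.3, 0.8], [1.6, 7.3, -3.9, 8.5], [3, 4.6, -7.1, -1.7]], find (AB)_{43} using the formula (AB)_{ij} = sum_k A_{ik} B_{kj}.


(AB)_{ij} = sum_k A_{ik} B_{kj}.
For i=4, j=3:
A_{41} * B_{13} = 8.6 * 0.3 = 2.58
A_{42} * B_{23} = 8.7 * -0.3 = -2.61
A_{43} * B_{33} = -0.7 * -3.9 = 2.73
A_{44} * B_{43} = 6.2 * -7.1 = -44.02
Sum = 2.58 + -2.61 + 2.73 + -44.02 = -41.32

-41.32


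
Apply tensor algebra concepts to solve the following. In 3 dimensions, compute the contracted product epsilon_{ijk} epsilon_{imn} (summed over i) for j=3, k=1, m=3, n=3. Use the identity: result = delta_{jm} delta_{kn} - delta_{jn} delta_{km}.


Using the identity: epsilon_{ijk} epsilon_{imn} = delta_{jm} delta_{kn} - delta_{jn} delta_{km}.
delta_{33} = 1
delta_{13} = 0
delta_{33} = 1
delta_{13} = 0
Result = 1 * 0 - 1 * 0 = 0 - 0 = 0

0


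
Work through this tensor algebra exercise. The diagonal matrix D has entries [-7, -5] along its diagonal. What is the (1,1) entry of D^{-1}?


For a diagonal matrix, the inverse has entries (D^{-1})_{ii} = 1/d_{ii}.
The diagonal entries are: d_{11} = -7, d_{22} = -5
We need (D^{-1})_{11} = 1/d_{11} = 1/-7 = -1/7

-1/7


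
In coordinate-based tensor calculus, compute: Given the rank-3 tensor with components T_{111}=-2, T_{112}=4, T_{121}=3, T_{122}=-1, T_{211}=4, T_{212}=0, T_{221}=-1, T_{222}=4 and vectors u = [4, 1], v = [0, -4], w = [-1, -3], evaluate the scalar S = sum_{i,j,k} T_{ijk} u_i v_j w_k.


S = sum over i,j,k of T_{ijk} u_i v_j w_k. Expanding all 8 terms:
T_{111}*u_1*v_1*w_1 = -2*4*0*-1 = 0  (running total: 0)
T_{112}*u_1*v_1*w_2 = 4*4*0*-3 = 0  (running total: 0)
T_{121}*u_1*v_2*w_1 = 3*4*-4*-1 = 48  (running total: 48)
T_{122}*u_1*v_2*w_2 = -1*4*-4*-3 = -48  (running total: 0)
T_{211}*u_2*v_1*w_1 = 4*1*0*-1 = 0  (running total: 0)
T_{212}*u_2*v_1*w_2 = 0*1*0*-3 = 0  (running total: 0)
T_{221}*u_2*v_2*w_1 = -1*1*-4*-1 = -4  (running total: -4)
T_{222}*u_2*v_2*w_2 = 4*1*-4*-3 = 48  (running total: 44)
S = 44

44


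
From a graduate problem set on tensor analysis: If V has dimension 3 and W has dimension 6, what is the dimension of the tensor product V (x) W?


The dimension of a tensor product is the product of dimensions.
dim(V) = 3, dim(W) = 6
dim(V (x) W) = 3 * 6 = 18

18


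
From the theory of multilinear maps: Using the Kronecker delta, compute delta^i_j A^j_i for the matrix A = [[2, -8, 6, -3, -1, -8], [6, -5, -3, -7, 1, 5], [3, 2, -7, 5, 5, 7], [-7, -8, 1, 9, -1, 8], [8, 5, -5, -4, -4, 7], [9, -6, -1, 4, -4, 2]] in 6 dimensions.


The contraction (trace) of a rank-2 tensor is the sum of its diagonal elements.
Diagonal entries: A[1,1] = 2, A[2,2] = -5, A[3,3] = -7, A[4,4] = 9, A[5,5] = -4, A[6,6] = 2
Tr(A) = 2 + -5 + -7 + 9 + -4 + 2 = -3

-3
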